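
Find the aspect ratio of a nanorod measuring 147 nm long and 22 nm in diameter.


Aspect ratio AR = length / diameter
AR = 147 / 22
AR = 6.68

6.68


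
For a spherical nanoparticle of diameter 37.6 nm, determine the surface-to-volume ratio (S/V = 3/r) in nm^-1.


Radius r = 37.6/2 = 18.8 nm
S/V = 3 / r = 3 / 18.8
S/V = 0.1596 nm^-1

0.1596


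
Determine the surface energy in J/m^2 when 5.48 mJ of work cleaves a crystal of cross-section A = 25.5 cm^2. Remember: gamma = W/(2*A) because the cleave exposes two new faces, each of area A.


Convert: A = 25.5 cm^2 = 0.00255 m^2, W = 5.48 mJ = 0.00548 J
Cleaving exposes two faces of area A, so total new surface = 2*A and gamma = W / (2*A)
gamma = 0.00548 / (2 * 0.00255)
gamma = 1.075 J/m^2

1.075


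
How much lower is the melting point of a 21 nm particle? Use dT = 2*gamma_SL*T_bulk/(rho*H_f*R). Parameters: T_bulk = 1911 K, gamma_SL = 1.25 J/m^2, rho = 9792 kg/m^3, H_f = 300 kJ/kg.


Radius R = 21/2 = 10.5 nm = 1.05e-08 m
Convert H_f = 300 kJ/kg = 300000 J/kg
dT = 2 * gamma_SL * T_bulk / (rho * H_f * R)
dT = 2 * 1.25 * 1911 / (9792 * 300000 * 1.05e-08)
dT = 154.9 K

154.9


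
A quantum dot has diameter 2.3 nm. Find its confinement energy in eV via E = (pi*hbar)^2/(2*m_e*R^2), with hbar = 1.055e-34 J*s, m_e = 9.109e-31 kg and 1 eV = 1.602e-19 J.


Radius R = 2.3/2 = 1.15 nm = 1.15e-09 m
E = (pi * 1.055e-34)^2 / (2 * 9.109e-31 * (1.15e-09)^2)
E(J) = 4.55941e-20
E = E(J) / 1.602e-19 = 0.2846 eV

0.2846


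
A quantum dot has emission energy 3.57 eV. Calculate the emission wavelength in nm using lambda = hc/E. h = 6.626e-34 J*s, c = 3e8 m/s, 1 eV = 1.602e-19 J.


Convert energy: E = 3.57 eV = 3.57 * 1.602e-19 = 5.71914e-19 J
lambda = h*c / E = 6.626e-34 * 3e8 / 5.71914e-19
lambda = 3.4757e-07 m = 347.6 nm

347.6


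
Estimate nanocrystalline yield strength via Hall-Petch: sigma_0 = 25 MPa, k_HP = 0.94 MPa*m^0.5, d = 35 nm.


d = 35 nm = 3.5e-08 m
sqrt(d) = 0.0001870829
Hall-Petch contribution = k / sqrt(d) = 0.94 / 0.0001870829 = 5024.5 MPa
sigma = sigma_0 + k/sqrt(d) = 25 + 5024.5 = 5049.5 MPa

5049.5


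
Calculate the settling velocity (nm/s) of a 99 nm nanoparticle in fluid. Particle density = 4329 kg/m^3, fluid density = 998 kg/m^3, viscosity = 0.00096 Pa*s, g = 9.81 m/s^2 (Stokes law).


Radius R = 99/2 nm = 4.95e-08 m
Density difference = 4329 - 998 = 3331 kg/m^3
v = 2 * R^2 * (rho_p - rho_f) * g / (9 * eta)
v = 2 * (4.95e-08)^2 * 3331 * 9.81 / (9 * 0.00096)
v = 1.8534e-08 m/s = 18.534 nm/s

18.534


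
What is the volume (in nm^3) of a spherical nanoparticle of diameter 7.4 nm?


Radius r = 7.4/2 = 3.7 nm
Volume V = (4/3) * pi * r^3
V = (4/3) * pi * (3.7)^3
V = 212.17 nm^3

212.17


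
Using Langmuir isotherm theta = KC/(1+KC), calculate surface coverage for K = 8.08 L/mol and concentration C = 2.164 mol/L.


Langmuir isotherm: theta = K*C / (1 + K*C)
K*C = 8.08 * 2.164 = 17.48512
theta = 17.48512 / (1 + 17.48512) = 17.48512 / 18.48512
theta = 0.9459

0.9459


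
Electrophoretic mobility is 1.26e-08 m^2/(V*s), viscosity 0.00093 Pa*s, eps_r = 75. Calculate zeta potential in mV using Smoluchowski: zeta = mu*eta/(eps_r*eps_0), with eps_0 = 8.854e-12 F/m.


Smoluchowski equation: zeta = mu * eta / (eps_r * eps_0)
zeta = 1.26e-08 * 0.00093 / (75 * 8.854e-12)
zeta = 0.017646 V = 17.65 mV

17.65


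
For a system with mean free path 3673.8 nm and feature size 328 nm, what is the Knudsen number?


Knudsen number Kn = lambda / L
Kn = 3673.8 / 328
Kn = 11.2006

11.2006


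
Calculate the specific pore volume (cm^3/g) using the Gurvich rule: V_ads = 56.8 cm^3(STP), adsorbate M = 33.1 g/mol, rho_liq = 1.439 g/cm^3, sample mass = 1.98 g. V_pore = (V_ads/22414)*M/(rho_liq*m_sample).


Moles adsorbed n = V_ads / 22414 = 56.8 / 22414 = 2.534130e-03 mol
Liquid volume V_liq = n * M / rho_liq = 2.534130e-03 * 33.1 / 1.439 = 0.05829 cm^3
Specific pore volume V_pore = V_liq / m_sample = 0.05829 / 1.98
V_pore = 0.0294 cm^3/g

0.0294


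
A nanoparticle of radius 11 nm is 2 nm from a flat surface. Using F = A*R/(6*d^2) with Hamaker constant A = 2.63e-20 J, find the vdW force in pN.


Convert to SI: R = 11 nm = 1.1e-08 m, d = 2 nm = 2e-09 m
F = A * R / (6 * d^2)
F = 2.63e-20 * 1.1e-08 / (6 * (2e-09)^2)
F = 1.20542e-11 N = 12.054 pN

12.054


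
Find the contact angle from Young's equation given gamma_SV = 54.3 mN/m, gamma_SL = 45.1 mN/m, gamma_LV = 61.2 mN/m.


cos(theta) = (gamma_SV - gamma_SL) / gamma_LV
cos(theta) = (54.3 - 45.1) / 61.2
cos(theta) = 0.150327
theta = arccos(0.150327) = 81.35 degrees

81.35


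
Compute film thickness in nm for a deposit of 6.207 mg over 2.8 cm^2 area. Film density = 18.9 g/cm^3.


Convert: m = 6.207 mg = 6.2070e-06 kg, A = 2.8 cm^2 = 2.8000e-04 m^2, rho = 18.9 g/cm^3 = 18900 kg/m^3
t = m / (A * rho)
t = 6.2070e-06 / (2.8000e-04 * 18900)
t = 1.1729e-06 m = 1172.9 nm

1172.9


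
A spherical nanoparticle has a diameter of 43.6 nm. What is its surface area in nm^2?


Radius r = 43.6/2 = 21.8 nm
Surface area SA = 4 * pi * r^2
SA = 4 * pi * (21.8)^2
SA = 5972.04 nm^2

5972.04


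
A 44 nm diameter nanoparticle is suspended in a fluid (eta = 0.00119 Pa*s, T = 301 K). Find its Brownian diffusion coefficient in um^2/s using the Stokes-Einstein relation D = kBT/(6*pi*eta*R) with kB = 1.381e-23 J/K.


Radius R = 44/2 = 22 nm = 2.2e-08 m
D = kB*T / (6*pi*eta*R)
D = 1.381e-23 * 301 / (6 * pi * 0.00119 * 2.2e-08)
D = 8.42344e-12 m^2/s = 8.423 um^2/s

8.423


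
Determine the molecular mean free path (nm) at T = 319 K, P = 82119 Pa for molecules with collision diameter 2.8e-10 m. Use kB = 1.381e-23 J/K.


Mean free path: lambda = kB*T / (sqrt(2) * pi * d^2 * P)
lambda = 1.381e-23 * 319 / (sqrt(2) * pi * (2.8e-10)^2 * 82119)
lambda = 1.54014e-07 m
lambda = 154.01 nm

154.01


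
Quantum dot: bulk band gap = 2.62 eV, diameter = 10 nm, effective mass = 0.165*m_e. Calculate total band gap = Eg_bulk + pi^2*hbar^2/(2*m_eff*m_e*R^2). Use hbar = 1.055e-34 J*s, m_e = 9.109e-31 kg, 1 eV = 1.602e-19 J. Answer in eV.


Radius R = 10/2 nm = 5e-09 m
Confinement energy dE = pi^2 * hbar^2 / (2 * m_eff * m_e * R^2)
dE = pi^2 * (1.055e-34)^2 / (2 * 0.165 * 9.109e-31 * (5e-09)^2) J, divided by 1.602e-19 J/eV
dE = 0.0912 eV
Total band gap = E_g(bulk) + dE = 2.62 + 0.0912 = 2.7112 eV

2.7112


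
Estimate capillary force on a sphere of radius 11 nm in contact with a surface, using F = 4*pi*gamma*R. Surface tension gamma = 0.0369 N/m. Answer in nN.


Convert radius: R = 11 nm = 1.1e-08 m
F = 4 * pi * gamma * R
F = 4 * pi * 0.0369 * 1.1e-08
F = 5.10069e-09 N = 5.1007 nN

5.1007


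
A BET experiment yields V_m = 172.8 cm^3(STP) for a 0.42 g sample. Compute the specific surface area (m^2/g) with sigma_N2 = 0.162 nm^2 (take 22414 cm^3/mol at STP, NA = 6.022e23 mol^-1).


Number of moles in monolayer = V_m / 22414 = 172.8 / 22414 = 0.00770947
Number of molecules = moles * NA = 0.00770947 * 6.022e23
SA = molecules * sigma / mass
SA = (172.8 / 22414) * 6.022e23 * 0.162e-18 / 0.42
SA = 1790.7 m^2/g

1790.7


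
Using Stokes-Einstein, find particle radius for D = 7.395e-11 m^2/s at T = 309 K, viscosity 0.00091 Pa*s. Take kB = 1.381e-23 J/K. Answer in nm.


Stokes-Einstein: R = kB*T / (6*pi*eta*D)
R = 1.381e-23 * 309 / (6 * pi * 0.00091 * 7.395e-11)
R = 3.36412e-09 m = 3.36 nm

3.36


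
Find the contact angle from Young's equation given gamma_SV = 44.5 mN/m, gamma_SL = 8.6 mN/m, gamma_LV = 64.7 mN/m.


cos(theta) = (gamma_SV - gamma_SL) / gamma_LV
cos(theta) = (44.5 - 8.6) / 64.7
cos(theta) = 0.554869
theta = arccos(0.554869) = 56.3 degrees

56.3


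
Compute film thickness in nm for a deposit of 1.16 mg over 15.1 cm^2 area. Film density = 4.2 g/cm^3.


Convert: m = 1.16 mg = 1.1600e-06 kg, A = 15.1 cm^2 = 1.5100e-03 m^2, rho = 4.2 g/cm^3 = 4200 kg/m^3
t = m / (A * rho)
t = 1.1600e-06 / (1.5100e-03 * 4200)
t = 1.8291e-07 m = 182.9 nm

182.9


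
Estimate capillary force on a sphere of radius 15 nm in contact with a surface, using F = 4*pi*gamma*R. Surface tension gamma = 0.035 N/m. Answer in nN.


Convert radius: R = 15 nm = 1.5e-08 m
F = 4 * pi * gamma * R
F = 4 * pi * 0.035 * 1.5e-08
F = 6.59734e-09 N = 6.5973 nN

6.5973


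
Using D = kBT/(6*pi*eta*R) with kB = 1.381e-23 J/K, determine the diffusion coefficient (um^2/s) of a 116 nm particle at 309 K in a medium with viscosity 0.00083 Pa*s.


Radius R = 116/2 = 58 nm = 5.8e-08 m
D = kB*T / (6*pi*eta*R)
D = 1.381e-23 * 309 / (6 * pi * 0.00083 * 5.8e-08)
D = 4.70267e-12 m^2/s = 4.703 um^2/s

4.703


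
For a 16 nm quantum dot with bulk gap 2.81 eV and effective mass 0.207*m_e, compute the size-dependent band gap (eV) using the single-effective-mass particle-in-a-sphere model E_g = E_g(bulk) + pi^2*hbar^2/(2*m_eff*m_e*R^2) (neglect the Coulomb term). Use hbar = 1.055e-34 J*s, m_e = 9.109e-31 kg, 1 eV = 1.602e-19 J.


Radius R = 16/2 nm = 8e-09 m
Confinement energy dE = pi^2 * hbar^2 / (2 * m_eff * m_e * R^2)
dE = pi^2 * (1.055e-34)^2 / (2 * 0.207 * 9.109e-31 * (8e-09)^2) J, divided by 1.602e-19 J/eV
dE = 0.0284 eV
Total band gap = E_g(bulk) + dE = 2.81 + 0.0284 = 2.8384 eV

2.8384


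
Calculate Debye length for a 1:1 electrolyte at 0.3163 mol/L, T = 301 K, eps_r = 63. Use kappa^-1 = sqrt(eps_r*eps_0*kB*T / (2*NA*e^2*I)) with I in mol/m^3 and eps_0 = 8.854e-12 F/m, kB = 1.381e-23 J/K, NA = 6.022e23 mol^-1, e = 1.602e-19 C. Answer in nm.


Ionic strength I = 0.3163 * 1^2 * 1000 = 316.3 mol/m^3
kappa^-1 = sqrt(63 * 8.854e-12 * 1.381e-23 * 301 / (2 * 6.022e23 * (1.602e-19)^2 * 316.3))
kappa^-1 = 0.487 nm

0.487


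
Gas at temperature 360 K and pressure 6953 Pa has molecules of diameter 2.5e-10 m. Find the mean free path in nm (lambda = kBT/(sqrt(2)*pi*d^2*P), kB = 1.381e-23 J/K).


Mean free path: lambda = kB*T / (sqrt(2) * pi * d^2 * P)
lambda = 1.381e-23 * 360 / (sqrt(2) * pi * (2.5e-10)^2 * 6953)
lambda = 2.57501e-06 m
lambda = 2575.01 nm

2575.01


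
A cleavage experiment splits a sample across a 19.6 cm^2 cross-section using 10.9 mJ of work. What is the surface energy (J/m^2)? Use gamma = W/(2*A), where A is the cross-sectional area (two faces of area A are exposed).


Convert: A = 19.6 cm^2 = 0.00196 m^2, W = 10.9 mJ = 0.0109 J
Cleaving exposes two faces of area A, so total new surface = 2*A and gamma = W / (2*A)
gamma = 0.0109 / (2 * 0.00196)
gamma = 2.781 J/m^2

2.781


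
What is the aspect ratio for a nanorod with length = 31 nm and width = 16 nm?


Aspect ratio AR = length / diameter
AR = 31 / 16
AR = 1.94

1.94


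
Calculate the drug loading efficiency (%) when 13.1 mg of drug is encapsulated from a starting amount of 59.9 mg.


Drug loading efficiency = (drug loaded / drug initial) * 100
DLE = 13.1 / 59.9 * 100
DLE = 0.2187 * 100
DLE = 21.87%

21.87


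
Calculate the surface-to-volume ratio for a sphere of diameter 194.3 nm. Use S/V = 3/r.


Radius r = 194.3/2 = 97.15 nm
S/V = 3 / r = 3 / 97.15
S/V = 0.0309 nm^-1

0.0309


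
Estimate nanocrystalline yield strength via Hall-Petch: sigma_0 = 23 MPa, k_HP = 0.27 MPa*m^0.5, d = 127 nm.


d = 127 nm = 1.27e-07 m
sqrt(d) = 0.0003563706
Hall-Petch contribution = k / sqrt(d) = 0.27 / 0.0003563706 = 757.6 MPa
sigma = sigma_0 + k/sqrt(d) = 23 + 757.6 = 780.6 MPa

780.6


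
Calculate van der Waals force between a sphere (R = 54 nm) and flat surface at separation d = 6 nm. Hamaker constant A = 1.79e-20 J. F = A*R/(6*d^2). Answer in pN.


Convert to SI: R = 54 nm = 5.4e-08 m, d = 6 nm = 6e-09 m
F = A * R / (6 * d^2)
F = 1.79e-20 * 5.4e-08 / (6 * (6e-09)^2)
F = 4.475e-12 N = 4.475 pN

4.475


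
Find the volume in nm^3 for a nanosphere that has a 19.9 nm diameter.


Radius r = 19.9/2 = 9.95 nm
Volume V = (4/3) * pi * r^3
V = (4/3) * pi * (9.95)^3
V = 4126.27 nm^3

4126.27


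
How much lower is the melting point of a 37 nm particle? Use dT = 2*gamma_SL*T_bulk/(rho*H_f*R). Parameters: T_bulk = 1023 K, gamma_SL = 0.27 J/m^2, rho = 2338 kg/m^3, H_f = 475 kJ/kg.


Radius R = 37/2 = 18.5 nm = 1.85e-08 m
Convert H_f = 475 kJ/kg = 475000 J/kg
dT = 2 * gamma_SL * T_bulk / (rho * H_f * R)
dT = 2 * 0.27 * 1023 / (2338 * 475000 * 1.85e-08)
dT = 26.9 K

26.9


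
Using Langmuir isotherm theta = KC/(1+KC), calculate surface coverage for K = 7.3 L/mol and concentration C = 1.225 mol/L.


Langmuir isotherm: theta = K*C / (1 + K*C)
K*C = 7.3 * 1.225 = 8.9425
theta = 8.9425 / (1 + 8.9425) = 8.9425 / 9.9425
theta = 0.8994

0.8994


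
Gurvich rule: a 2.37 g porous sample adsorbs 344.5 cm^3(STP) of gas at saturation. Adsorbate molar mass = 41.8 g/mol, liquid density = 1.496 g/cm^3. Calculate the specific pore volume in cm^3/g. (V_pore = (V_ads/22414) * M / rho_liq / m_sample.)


Moles adsorbed n = V_ads / 22414 = 344.5 / 22414 = 1.536986e-02 mol
Liquid volume V_liq = n * M / rho_liq = 1.536986e-02 * 41.8 / 1.496 = 0.42945 cm^3
Specific pore volume V_pore = V_liq / m_sample = 0.42945 / 2.37
V_pore = 0.1812 cm^3/g

0.1812


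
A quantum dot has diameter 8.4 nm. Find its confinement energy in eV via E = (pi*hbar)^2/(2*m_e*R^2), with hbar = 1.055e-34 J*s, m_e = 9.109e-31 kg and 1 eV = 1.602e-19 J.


Radius R = 8.4/2 = 4.2 nm = 4.2e-09 m
E = (pi * 1.055e-34)^2 / (2 * 9.109e-31 * (4.2e-09)^2)
E(J) = 3.41826e-21
E = E(J) / 1.602e-19 = 0.0213 eV

0.0213


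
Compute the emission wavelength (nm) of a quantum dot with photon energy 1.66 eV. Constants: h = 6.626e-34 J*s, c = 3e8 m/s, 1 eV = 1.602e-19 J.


Convert energy: E = 1.66 eV = 1.66 * 1.602e-19 = 2.65932e-19 J
lambda = h*c / E = 6.626e-34 * 3e8 / 2.65932e-19
lambda = 7.47484e-07 m = 747.5 nm

747.5


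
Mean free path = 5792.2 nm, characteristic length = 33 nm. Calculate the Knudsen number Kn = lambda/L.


Knudsen number Kn = lambda / L
Kn = 5792.2 / 33
Kn = 175.5212

175.5212


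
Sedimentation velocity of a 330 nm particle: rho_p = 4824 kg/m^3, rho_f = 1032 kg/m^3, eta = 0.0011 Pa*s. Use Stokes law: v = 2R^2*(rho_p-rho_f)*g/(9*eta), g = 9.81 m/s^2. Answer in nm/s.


Radius R = 330/2 nm = 1.65e-07 m
Density difference = 4824 - 1032 = 3792 kg/m^3
v = 2 * R^2 * (rho_p - rho_f) * g / (9 * eta)
v = 2 * (1.65e-07)^2 * 3792 * 9.81 / (9 * 0.0011)
v = 2.04597e-07 m/s = 204.5974 nm/s

204.5974


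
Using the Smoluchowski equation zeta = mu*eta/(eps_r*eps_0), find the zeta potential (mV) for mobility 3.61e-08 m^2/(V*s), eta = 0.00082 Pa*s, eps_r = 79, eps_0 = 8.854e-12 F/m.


Smoluchowski equation: zeta = mu * eta / (eps_r * eps_0)
zeta = 3.61e-08 * 0.00082 / (79 * 8.854e-12)
zeta = 0.042321 V = 42.32 mV

42.32


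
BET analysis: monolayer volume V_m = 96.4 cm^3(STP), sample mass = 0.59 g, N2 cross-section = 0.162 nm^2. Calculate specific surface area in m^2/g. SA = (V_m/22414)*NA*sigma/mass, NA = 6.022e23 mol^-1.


Number of moles in monolayer = V_m / 22414 = 96.4 / 22414 = 0.00430088
Number of molecules = moles * NA = 0.00430088 * 6.022e23
SA = molecules * sigma / mass
SA = (96.4 / 22414) * 6.022e23 * 0.162e-18 / 0.59
SA = 711.2 m^2/g

711.2


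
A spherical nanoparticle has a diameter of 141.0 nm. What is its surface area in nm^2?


Radius r = 141.0/2 = 70.5 nm
Surface area SA = 4 * pi * r^2
SA = 4 * pi * (70.5)^2
SA = 62458.0 nm^2

62458.0


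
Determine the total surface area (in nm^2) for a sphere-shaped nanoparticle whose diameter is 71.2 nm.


Radius r = 71.2/2 = 35.6 nm
Surface area SA = 4 * pi * r^2
SA = 4 * pi * (35.6)^2
SA = 15926.12 nm^2

15926.12


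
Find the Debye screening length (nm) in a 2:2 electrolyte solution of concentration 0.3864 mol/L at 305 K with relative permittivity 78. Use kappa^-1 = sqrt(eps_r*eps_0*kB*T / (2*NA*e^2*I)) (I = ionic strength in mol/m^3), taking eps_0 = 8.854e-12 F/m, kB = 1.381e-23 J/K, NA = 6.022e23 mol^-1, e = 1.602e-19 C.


Ionic strength I = 0.3864 * 2^2 * 1000 = 1545.6 mol/m^3
kappa^-1 = sqrt(78 * 8.854e-12 * 1.381e-23 * 305 / (2 * 6.022e23 * (1.602e-19)^2 * 1545.6))
kappa^-1 = 0.247 nm

0.247


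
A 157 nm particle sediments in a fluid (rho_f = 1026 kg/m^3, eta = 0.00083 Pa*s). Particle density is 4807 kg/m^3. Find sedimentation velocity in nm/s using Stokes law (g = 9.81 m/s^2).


Radius R = 157/2 nm = 7.85e-08 m
Density difference = 4807 - 1026 = 3781 kg/m^3
v = 2 * R^2 * (rho_p - rho_f) * g / (9 * eta)
v = 2 * (7.85e-08)^2 * 3781 * 9.81 / (9 * 0.00083)
v = 6.11962e-08 m/s = 61.1962 nm/s

61.1962


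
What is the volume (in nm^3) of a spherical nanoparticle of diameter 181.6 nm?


Radius r = 181.6/2 = 90.8 nm
Volume V = (4/3) * pi * r^3
V = (4/3) * pi * (90.8)^3
V = 3135784.11 nm^3

3135784.11


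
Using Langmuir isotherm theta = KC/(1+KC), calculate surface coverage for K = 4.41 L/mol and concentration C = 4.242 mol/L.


Langmuir isotherm: theta = K*C / (1 + K*C)
K*C = 4.41 * 4.242 = 18.70722
theta = 18.70722 / (1 + 18.70722) = 18.70722 / 19.70722
theta = 0.9493

0.9493


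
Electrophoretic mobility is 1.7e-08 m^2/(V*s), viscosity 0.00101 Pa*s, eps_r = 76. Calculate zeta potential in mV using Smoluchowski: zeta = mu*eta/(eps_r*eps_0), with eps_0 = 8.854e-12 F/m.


Smoluchowski equation: zeta = mu * eta / (eps_r * eps_0)
zeta = 1.7e-08 * 0.00101 / (76 * 8.854e-12)
zeta = 0.025516 V = 25.52 mV

25.52


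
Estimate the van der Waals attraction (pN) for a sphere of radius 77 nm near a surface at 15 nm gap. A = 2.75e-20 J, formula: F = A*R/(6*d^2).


Convert to SI: R = 77 nm = 7.7e-08 m, d = 15 nm = 1.5e-08 m
F = A * R / (6 * d^2)
F = 2.75e-20 * 7.7e-08 / (6 * (1.5e-08)^2)
F = 1.56852e-12 N = 1.569 pN

1.569


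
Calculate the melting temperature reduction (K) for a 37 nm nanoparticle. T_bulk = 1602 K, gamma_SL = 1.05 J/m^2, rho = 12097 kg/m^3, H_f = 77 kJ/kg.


Radius R = 37/2 = 18.5 nm = 1.85e-08 m
Convert H_f = 77 kJ/kg = 77000 J/kg
dT = 2 * gamma_SL * T_bulk / (rho * H_f * R)
dT = 2 * 1.05 * 1602 / (12097 * 77000 * 1.85e-08)
dT = 195.2 K

195.2


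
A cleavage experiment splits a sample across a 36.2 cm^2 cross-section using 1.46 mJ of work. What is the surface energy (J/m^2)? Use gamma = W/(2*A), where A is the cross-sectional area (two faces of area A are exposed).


Convert: A = 36.2 cm^2 = 0.00362 m^2, W = 1.46 mJ = 0.00146 J
Cleaving exposes two faces of area A, so total new surface = 2*A and gamma = W / (2*A)
gamma = 0.00146 / (2 * 0.00362)
gamma = 0.202 J/m^2

0.202


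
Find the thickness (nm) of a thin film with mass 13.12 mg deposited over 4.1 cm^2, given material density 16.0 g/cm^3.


Convert: m = 13.12 mg = 1.3120e-05 kg, A = 4.1 cm^2 = 4.1000e-04 m^2, rho = 16.0 g/cm^3 = 16000 kg/m^3
t = m / (A * rho)
t = 1.3120e-05 / (4.1000e-04 * 16000)
t = 2.0000e-06 m = 2000.0 nm

2000.0


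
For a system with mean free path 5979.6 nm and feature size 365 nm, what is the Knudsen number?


Knudsen number Kn = lambda / L
Kn = 5979.6 / 365
Kn = 16.3825

16.3825


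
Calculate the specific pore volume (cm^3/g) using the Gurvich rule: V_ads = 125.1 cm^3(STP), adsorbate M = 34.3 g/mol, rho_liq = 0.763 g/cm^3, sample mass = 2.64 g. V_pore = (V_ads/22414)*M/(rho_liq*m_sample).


Moles adsorbed n = V_ads / 22414 = 125.1 / 22414 = 5.581333e-03 mol
Liquid volume V_liq = n * M / rho_liq = 5.581333e-03 * 34.3 / 0.763 = 0.25090 cm^3
Specific pore volume V_pore = V_liq / m_sample = 0.25090 / 2.64
V_pore = 0.095 cm^3/g

0.095


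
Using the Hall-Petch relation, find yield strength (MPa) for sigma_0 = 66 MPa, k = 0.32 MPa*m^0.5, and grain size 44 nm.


d = 44 nm = 4.4e-08 m
sqrt(d) = 0.0002097618
Hall-Petch contribution = k / sqrt(d) = 0.32 / 0.0002097618 = 1525.5 MPa
sigma = sigma_0 + k/sqrt(d) = 66 + 1525.5 = 1591.5 MPa

1591.5


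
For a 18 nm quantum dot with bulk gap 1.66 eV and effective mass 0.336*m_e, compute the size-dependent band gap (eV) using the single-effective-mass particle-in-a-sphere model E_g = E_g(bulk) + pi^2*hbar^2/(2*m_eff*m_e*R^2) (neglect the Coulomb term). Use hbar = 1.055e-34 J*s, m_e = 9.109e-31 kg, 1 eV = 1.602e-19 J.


Radius R = 18/2 nm = 9e-09 m
Confinement energy dE = pi^2 * hbar^2 / (2 * m_eff * m_e * R^2)
dE = pi^2 * (1.055e-34)^2 / (2 * 0.336 * 9.109e-31 * (9e-09)^2) J, divided by 1.602e-19 J/eV
dE = 0.0138 eV
Total band gap = E_g(bulk) + dE = 1.66 + 0.0138 = 1.6738 eV

1.6738


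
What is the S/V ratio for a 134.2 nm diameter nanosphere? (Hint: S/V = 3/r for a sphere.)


Radius r = 134.2/2 = 67.1 nm
S/V = 3 / r = 3 / 67.1
S/V = 0.0447 nm^-1

0.0447


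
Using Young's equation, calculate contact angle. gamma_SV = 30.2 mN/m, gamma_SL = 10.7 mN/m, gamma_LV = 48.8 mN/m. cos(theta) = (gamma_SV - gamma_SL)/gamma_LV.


cos(theta) = (gamma_SV - gamma_SL) / gamma_LV
cos(theta) = (30.2 - 10.7) / 48.8
cos(theta) = 0.39959
theta = arccos(0.39959) = 66.45 degrees

66.45


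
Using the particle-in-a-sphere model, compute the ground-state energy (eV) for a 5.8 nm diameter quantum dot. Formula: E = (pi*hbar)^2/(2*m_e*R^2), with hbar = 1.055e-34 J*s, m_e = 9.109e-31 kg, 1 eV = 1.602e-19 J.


Radius R = 5.8/2 = 2.9 nm = 2.9e-09 m
E = (pi * 1.055e-34)^2 / (2 * 9.109e-31 * (2.9e-09)^2)
E(J) = 7.16982e-21
E = E(J) / 1.602e-19 = 0.0448 eV

0.0448


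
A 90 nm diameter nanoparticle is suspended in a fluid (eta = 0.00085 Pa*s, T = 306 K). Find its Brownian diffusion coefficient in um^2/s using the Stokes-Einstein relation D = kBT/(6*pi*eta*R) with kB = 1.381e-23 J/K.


Radius R = 90/2 = 45 nm = 4.5e-08 m
D = kB*T / (6*pi*eta*R)
D = 1.381e-23 * 306 / (6 * pi * 0.00085 * 4.5e-08)
D = 5.86115e-12 m^2/s = 5.861 um^2/s

5.861


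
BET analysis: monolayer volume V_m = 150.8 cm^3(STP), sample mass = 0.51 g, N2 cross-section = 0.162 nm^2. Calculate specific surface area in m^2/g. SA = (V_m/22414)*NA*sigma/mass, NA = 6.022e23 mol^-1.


Number of moles in monolayer = V_m / 22414 = 150.8 / 22414 = 0.00672794
Number of molecules = moles * NA = 0.00672794 * 6.022e23
SA = molecules * sigma / mass
SA = (150.8 / 22414) * 6.022e23 * 0.162e-18 / 0.51
SA = 1287.0 m^2/g

1287.0


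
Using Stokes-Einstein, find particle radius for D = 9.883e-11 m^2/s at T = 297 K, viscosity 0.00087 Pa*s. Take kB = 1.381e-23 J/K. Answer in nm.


Stokes-Einstein: R = kB*T / (6*pi*eta*D)
R = 1.381e-23 * 297 / (6 * pi * 0.00087 * 9.883e-11)
R = 2.5307e-09 m = 2.53 nm

2.53


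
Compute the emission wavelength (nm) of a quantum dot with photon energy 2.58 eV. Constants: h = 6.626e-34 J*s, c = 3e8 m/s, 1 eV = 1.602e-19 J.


Convert energy: E = 2.58 eV = 2.58 * 1.602e-19 = 4.13316e-19 J
lambda = h*c / E = 6.626e-34 * 3e8 / 4.13316e-19
lambda = 4.8094e-07 m = 480.9 nm

480.9


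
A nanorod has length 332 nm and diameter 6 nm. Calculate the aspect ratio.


Aspect ratio AR = length / diameter
AR = 332 / 6
AR = 55.33

55.33


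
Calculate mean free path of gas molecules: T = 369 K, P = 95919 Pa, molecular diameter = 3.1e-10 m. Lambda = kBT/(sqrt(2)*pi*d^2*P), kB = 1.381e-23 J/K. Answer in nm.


Mean free path: lambda = kB*T / (sqrt(2) * pi * d^2 * P)
lambda = 1.381e-23 * 369 / (sqrt(2) * pi * (3.1e-10)^2 * 95919)
lambda = 1.24431e-07 m
lambda = 124.43 nm

124.43


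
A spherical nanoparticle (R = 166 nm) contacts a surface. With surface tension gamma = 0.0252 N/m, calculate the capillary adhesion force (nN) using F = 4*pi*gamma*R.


Convert radius: R = 166 nm = 1.66e-07 m
F = 4 * pi * gamma * R
F = 4 * pi * 0.0252 * 1.66e-07
F = 5.25676e-08 N = 52.5676 nN

52.5676


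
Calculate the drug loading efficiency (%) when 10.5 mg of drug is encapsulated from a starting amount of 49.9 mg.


Drug loading efficiency = (drug loaded / drug initial) * 100
DLE = 10.5 / 49.9 * 100
DLE = 0.2104 * 100
DLE = 21.04%

21.04


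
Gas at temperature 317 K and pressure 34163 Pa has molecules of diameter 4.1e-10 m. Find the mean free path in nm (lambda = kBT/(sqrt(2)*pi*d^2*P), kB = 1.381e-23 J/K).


Mean free path: lambda = kB*T / (sqrt(2) * pi * d^2 * P)
lambda = 1.381e-23 * 317 / (sqrt(2) * pi * (4.1e-10)^2 * 34163)
lambda = 1.71579e-07 m
lambda = 171.58 nm

171.58


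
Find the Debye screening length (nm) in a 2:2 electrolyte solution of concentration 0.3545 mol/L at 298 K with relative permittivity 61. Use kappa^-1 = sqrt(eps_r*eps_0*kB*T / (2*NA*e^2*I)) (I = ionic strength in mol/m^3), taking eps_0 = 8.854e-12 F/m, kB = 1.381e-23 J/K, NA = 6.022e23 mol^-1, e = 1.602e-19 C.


Ionic strength I = 0.3545 * 2^2 * 1000 = 1418 mol/m^3
kappa^-1 = sqrt(61 * 8.854e-12 * 1.381e-23 * 298 / (2 * 6.022e23 * (1.602e-19)^2 * 1418))
kappa^-1 = 0.225 nm

0.225


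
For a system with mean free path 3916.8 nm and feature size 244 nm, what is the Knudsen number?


Knudsen number Kn = lambda / L
Kn = 3916.8 / 244
Kn = 16.0525

16.0525


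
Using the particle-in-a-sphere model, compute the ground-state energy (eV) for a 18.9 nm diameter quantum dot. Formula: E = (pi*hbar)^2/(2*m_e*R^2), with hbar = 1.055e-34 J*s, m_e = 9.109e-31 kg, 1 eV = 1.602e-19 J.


Radius R = 18.9/2 = 9.45 nm = 9.45e-09 m
E = (pi * 1.055e-34)^2 / (2 * 9.109e-31 * (9.45e-09)^2)
E(J) = 6.75212e-22
E = E(J) / 1.602e-19 = 0.0042 eV

0.0042


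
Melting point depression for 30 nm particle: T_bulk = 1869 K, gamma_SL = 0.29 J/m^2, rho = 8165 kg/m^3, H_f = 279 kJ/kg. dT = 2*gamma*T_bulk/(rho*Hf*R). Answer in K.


Radius R = 30/2 = 15 nm = 1.5e-08 m
Convert H_f = 279 kJ/kg = 279000 J/kg
dT = 2 * gamma_SL * T_bulk / (rho * H_f * R)
dT = 2 * 0.29 * 1869 / (8165 * 279000 * 1.5e-08)
dT = 31.7 K

31.7


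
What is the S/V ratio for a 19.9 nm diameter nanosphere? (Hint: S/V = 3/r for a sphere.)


Radius r = 19.9/2 = 9.95 nm
S/V = 3 / r = 3 / 9.95
S/V = 0.3015 nm^-1

0.3015


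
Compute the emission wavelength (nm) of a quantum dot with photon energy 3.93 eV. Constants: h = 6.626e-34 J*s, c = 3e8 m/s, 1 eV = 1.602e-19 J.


Convert energy: E = 3.93 eV = 3.93 * 1.602e-19 = 6.29586e-19 J
lambda = h*c / E = 6.626e-34 * 3e8 / 6.29586e-19
lambda = 3.15731e-07 m = 315.7 nm

315.7


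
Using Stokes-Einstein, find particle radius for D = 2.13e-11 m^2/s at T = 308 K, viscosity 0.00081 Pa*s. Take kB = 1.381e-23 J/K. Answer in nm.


Stokes-Einstein: R = kB*T / (6*pi*eta*D)
R = 1.381e-23 * 308 / (6 * pi * 0.00081 * 2.13e-11)
R = 1.30791e-08 m = 13.08 nm

13.08


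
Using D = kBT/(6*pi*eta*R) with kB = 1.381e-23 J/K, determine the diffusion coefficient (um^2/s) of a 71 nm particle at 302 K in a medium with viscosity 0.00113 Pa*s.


Radius R = 71/2 = 35.5 nm = 3.55e-08 m
D = kB*T / (6*pi*eta*R)
D = 1.381e-23 * 302 / (6 * pi * 0.00113 * 3.55e-08)
D = 5.5156e-12 m^2/s = 5.516 um^2/s

5.516


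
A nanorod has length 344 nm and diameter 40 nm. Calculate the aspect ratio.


Aspect ratio AR = length / diameter
AR = 344 / 40
AR = 8.6

8.6


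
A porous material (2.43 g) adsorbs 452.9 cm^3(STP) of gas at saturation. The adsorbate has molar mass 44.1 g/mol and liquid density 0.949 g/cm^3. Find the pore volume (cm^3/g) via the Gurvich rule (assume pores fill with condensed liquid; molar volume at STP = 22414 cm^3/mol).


Moles adsorbed n = V_ads / 22414 = 452.9 / 22414 = 2.020612e-02 mol
Liquid volume V_liq = n * M / rho_liq = 2.020612e-02 * 44.1 / 0.949 = 0.93898 cm^3
Specific pore volume V_pore = V_liq / m_sample = 0.93898 / 2.43
V_pore = 0.3864 cm^3/g

0.3864


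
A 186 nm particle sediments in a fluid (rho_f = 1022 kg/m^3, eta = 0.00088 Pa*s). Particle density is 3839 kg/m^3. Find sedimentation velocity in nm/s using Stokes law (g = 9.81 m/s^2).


Radius R = 186/2 nm = 9.3e-08 m
Density difference = 3839 - 1022 = 2817 kg/m^3
v = 2 * R^2 * (rho_p - rho_f) * g / (9 * eta)
v = 2 * (9.3e-08)^2 * 2817 * 9.81 / (9 * 0.00088)
v = 6.03568e-08 m/s = 60.3568 nm/s

60.3568


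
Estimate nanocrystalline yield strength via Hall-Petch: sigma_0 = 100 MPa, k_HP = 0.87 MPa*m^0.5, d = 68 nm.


d = 68 nm = 6.8e-08 m
sqrt(d) = 0.0002607681
Hall-Petch contribution = k / sqrt(d) = 0.87 / 0.0002607681 = 3336.3 MPa
sigma = sigma_0 + k/sqrt(d) = 100 + 3336.3 = 3436.3 MPa

3436.3


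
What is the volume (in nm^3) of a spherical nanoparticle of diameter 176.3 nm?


Radius r = 176.3/2 = 88.15 nm
Volume V = (4/3) * pi * r^3
V = (4/3) * pi * (88.15)^3
V = 2869165.23 nm^3

2869165.23


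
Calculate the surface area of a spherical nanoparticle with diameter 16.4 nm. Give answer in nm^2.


Radius r = 16.4/2 = 8.2 nm
Surface area SA = 4 * pi * r^2
SA = 4 * pi * (8.2)^2
SA = 844.96 nm^2

844.96


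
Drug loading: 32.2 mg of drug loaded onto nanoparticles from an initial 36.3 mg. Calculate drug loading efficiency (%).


Drug loading efficiency = (drug loaded / drug initial) * 100
DLE = 32.2 / 36.3 * 100
DLE = 0.8871 * 100
DLE = 88.71%

88.71


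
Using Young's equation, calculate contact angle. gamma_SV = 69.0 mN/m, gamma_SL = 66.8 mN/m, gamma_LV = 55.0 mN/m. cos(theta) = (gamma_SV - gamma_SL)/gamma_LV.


cos(theta) = (gamma_SV - gamma_SL) / gamma_LV
cos(theta) = (69.0 - 66.8) / 55.0
cos(theta) = 0.04
theta = arccos(0.04) = 87.71 degrees

87.71


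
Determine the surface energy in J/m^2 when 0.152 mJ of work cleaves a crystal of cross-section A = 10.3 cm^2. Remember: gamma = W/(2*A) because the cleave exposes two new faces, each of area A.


Convert: A = 10.3 cm^2 = 0.00103 m^2, W = 0.152 mJ = 0.000152 J
Cleaving exposes two faces of area A, so total new surface = 2*A and gamma = W / (2*A)
gamma = 0.000152 / (2 * 0.00103)
gamma = 0.074 J/m^2

0.074


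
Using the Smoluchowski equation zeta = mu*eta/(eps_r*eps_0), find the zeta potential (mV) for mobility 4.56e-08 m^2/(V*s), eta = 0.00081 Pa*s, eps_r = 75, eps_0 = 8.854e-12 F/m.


Smoluchowski equation: zeta = mu * eta / (eps_r * eps_0)
zeta = 4.56e-08 * 0.00081 / (75 * 8.854e-12)
zeta = 0.055622 V = 55.62 mV

55.62


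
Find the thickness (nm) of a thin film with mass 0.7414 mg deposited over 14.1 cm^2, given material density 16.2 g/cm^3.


Convert: m = 0.7414 mg = 7.4140e-07 kg, A = 14.1 cm^2 = 1.4100e-03 m^2, rho = 16.2 g/cm^3 = 16200 kg/m^3
t = m / (A * rho)
t = 7.4140e-07 / (1.4100e-03 * 16200)
t = 3.2458e-08 m = 32.5 nm

32.5


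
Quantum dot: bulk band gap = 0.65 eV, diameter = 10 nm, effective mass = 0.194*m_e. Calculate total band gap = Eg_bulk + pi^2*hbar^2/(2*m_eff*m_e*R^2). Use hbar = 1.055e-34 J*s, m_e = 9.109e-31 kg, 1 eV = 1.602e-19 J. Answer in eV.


Radius R = 10/2 nm = 5e-09 m
Confinement energy dE = pi^2 * hbar^2 / (2 * m_eff * m_e * R^2)
dE = pi^2 * (1.055e-34)^2 / (2 * 0.194 * 9.109e-31 * (5e-09)^2) J, divided by 1.602e-19 J/eV
dE = 0.0776 eV
Total band gap = E_g(bulk) + dE = 0.65 + 0.0776 = 0.7276 eV

0.7276


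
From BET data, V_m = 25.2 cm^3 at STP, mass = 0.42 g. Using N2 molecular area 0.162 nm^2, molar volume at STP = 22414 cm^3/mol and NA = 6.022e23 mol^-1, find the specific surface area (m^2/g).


Number of moles in monolayer = V_m / 22414 = 25.2 / 22414 = 0.0011243
Number of molecules = moles * NA = 0.0011243 * 6.022e23
SA = molecules * sigma / mass
SA = (25.2 / 22414) * 6.022e23 * 0.162e-18 / 0.42
SA = 261.1 m^2/g

261.1


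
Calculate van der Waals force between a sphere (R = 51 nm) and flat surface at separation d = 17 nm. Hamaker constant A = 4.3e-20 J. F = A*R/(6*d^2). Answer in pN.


Convert to SI: R = 51 nm = 5.1e-08 m, d = 17 nm = 1.7e-08 m
F = A * R / (6 * d^2)
F = 4.3e-20 * 5.1e-08 / (6 * (1.7e-08)^2)
F = 1.26471e-12 N = 1.265 pN

1.265


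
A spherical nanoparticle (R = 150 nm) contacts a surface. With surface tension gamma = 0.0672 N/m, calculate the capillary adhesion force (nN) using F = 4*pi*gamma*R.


Convert radius: R = 150 nm = 1.5e-07 m
F = 4 * pi * gamma * R
F = 4 * pi * 0.0672 * 1.5e-07
F = 1.26669e-07 N = 126.669 nN

126.669


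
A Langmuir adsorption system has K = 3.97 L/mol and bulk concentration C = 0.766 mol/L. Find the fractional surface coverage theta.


Langmuir isotherm: theta = K*C / (1 + K*C)
K*C = 3.97 * 0.766 = 3.04102
theta = 3.04102 / (1 + 3.04102) = 3.04102 / 4.04102
theta = 0.7525

0.7525


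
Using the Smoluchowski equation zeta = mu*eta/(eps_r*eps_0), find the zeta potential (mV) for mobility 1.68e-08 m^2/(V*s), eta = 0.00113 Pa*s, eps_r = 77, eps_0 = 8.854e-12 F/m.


Smoluchowski equation: zeta = mu * eta / (eps_r * eps_0)
zeta = 1.68e-08 * 0.00113 / (77 * 8.854e-12)
zeta = 0.027846 V = 27.85 mV

27.85


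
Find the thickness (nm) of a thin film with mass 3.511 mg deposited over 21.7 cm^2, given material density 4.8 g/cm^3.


Convert: m = 3.511 mg = 3.5110e-06 kg, A = 21.7 cm^2 = 2.1700e-03 m^2, rho = 4.8 g/cm^3 = 4800 kg/m^3
t = m / (A * rho)
t = 3.5110e-06 / (2.1700e-03 * 4800)
t = 3.3708e-07 m = 337.1 nm

337.1


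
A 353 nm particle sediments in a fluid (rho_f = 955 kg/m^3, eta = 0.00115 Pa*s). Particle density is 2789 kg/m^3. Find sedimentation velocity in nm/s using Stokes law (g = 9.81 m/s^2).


Radius R = 353/2 nm = 1.765e-07 m
Density difference = 2789 - 955 = 1834 kg/m^3
v = 2 * R^2 * (rho_p - rho_f) * g / (9 * eta)
v = 2 * (1.765e-07)^2 * 1834 * 9.81 / (9 * 0.00115)
v = 1.08305e-07 m/s = 108.3047 nm/s

108.3047


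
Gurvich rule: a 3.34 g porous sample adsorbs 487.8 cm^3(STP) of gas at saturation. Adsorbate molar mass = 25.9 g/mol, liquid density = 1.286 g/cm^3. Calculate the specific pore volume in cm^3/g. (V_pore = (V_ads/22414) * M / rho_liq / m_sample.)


Moles adsorbed n = V_ads / 22414 = 487.8 / 22414 = 2.176318e-02 mol
Liquid volume V_liq = n * M / rho_liq = 2.176318e-02 * 25.9 / 1.286 = 0.43831 cm^3
Specific pore volume V_pore = V_liq / m_sample = 0.43831 / 3.34
V_pore = 0.1312 cm^3/g

0.1312


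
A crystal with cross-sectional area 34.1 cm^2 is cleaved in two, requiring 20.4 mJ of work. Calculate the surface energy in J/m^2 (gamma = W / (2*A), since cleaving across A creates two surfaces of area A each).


Convert: A = 34.1 cm^2 = 0.00341 m^2, W = 20.4 mJ = 0.0204 J
Cleaving exposes two faces of area A, so total new surface = 2*A and gamma = W / (2*A)
gamma = 0.0204 / (2 * 0.00341)
gamma = 2.991 J/m^2

2.991


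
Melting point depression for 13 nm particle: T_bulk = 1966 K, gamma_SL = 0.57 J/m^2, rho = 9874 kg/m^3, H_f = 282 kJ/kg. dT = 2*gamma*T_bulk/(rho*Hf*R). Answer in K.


Radius R = 13/2 = 6.5 nm = 6.5e-09 m
Convert H_f = 282 kJ/kg = 282000 J/kg
dT = 2 * gamma_SL * T_bulk / (rho * H_f * R)
dT = 2 * 0.57 * 1966 / (9874 * 282000 * 6.5e-09)
dT = 123.8 K

123.8


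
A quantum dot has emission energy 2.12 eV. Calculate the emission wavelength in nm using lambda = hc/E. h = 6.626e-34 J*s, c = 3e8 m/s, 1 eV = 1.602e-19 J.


Convert energy: E = 2.12 eV = 2.12 * 1.602e-19 = 3.39624e-19 J
lambda = h*c / E = 6.626e-34 * 3e8 / 3.39624e-19
lambda = 5.85294e-07 m = 585.3 nm

585.3


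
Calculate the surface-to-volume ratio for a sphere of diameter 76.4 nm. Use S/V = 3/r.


Radius r = 76.4/2 = 38.2 nm
S/V = 3 / r = 3 / 38.2
S/V = 0.0785 nm^-1

0.0785


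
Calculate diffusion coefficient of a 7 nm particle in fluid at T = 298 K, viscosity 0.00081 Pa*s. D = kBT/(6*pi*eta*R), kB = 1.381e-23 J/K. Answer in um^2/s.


Radius R = 7/2 = 3.5 nm = 3.5e-09 m
D = kB*T / (6*pi*eta*R)
D = 1.381e-23 * 298 / (6 * pi * 0.00081 * 3.5e-09)
D = 7.70115e-11 m^2/s = 77.012 um^2/s

77.012


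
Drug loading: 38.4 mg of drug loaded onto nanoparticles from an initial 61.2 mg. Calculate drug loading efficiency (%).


Drug loading efficiency = (drug loaded / drug initial) * 100
DLE = 38.4 / 61.2 * 100
DLE = 0.6275 * 100
DLE = 62.75%

62.75


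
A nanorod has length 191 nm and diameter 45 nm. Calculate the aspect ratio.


Aspect ratio AR = length / diameter
AR = 191 / 45
AR = 4.24

4.24


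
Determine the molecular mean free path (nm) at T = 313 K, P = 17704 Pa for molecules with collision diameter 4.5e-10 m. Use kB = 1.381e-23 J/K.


Mean free path: lambda = kB*T / (sqrt(2) * pi * d^2 * P)
lambda = 1.381e-23 * 313 / (sqrt(2) * pi * (4.5e-10)^2 * 17704)
lambda = 2.71379e-07 m
lambda = 271.38 nm

271.38


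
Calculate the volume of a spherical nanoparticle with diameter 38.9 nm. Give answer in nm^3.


Radius r = 38.9/2 = 19.45 nm
Volume V = (4/3) * pi * r^3
V = (4/3) * pi * (19.45)^3
V = 30821.05 nm^3

30821.05


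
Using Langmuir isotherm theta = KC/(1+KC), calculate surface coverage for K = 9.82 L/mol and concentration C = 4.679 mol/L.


Langmuir isotherm: theta = K*C / (1 + K*C)
K*C = 9.82 * 4.679 = 45.94778
theta = 45.94778 / (1 + 45.94778) = 45.94778 / 46.94778
theta = 0.9787

0.9787


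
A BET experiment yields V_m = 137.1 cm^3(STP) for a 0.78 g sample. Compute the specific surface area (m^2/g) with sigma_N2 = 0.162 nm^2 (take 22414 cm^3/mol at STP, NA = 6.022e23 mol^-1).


Number of moles in monolayer = V_m / 22414 = 137.1 / 22414 = 0.00611671
Number of molecules = moles * NA = 0.00611671 * 6.022e23
SA = molecules * sigma / mass
SA = (137.1 / 22414) * 6.022e23 * 0.162e-18 / 0.78
SA = 765.0 m^2/g

765.0


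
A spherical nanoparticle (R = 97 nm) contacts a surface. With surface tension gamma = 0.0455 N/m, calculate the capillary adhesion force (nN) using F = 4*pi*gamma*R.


Convert radius: R = 97 nm = 9.7e-08 m
F = 4 * pi * gamma * R
F = 4 * pi * 0.0455 * 9.7e-08
F = 5.54617e-08 N = 55.4617 nN

55.4617


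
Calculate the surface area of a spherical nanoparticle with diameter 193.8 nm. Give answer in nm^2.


Radius r = 193.8/2 = 96.9 nm
Surface area SA = 4 * pi * r^2
SA = 4 * pi * (96.9)^2
SA = 117993.32 nm^2

117993.32


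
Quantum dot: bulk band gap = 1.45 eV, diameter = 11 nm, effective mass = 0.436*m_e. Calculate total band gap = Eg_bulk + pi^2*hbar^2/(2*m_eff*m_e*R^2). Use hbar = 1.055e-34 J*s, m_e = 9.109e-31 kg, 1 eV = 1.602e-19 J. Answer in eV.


Radius R = 11/2 nm = 5.5e-09 m
Confinement energy dE = pi^2 * hbar^2 / (2 * m_eff * m_e * R^2)
dE = pi^2 * (1.055e-34)^2 / (2 * 0.436 * 9.109e-31 * (5.5e-09)^2) J, divided by 1.602e-19 J/eV
dE = 0.0285 eV
Total band gap = E_g(bulk) + dE = 1.45 + 0.0285 = 1.4785 eV

1.4785


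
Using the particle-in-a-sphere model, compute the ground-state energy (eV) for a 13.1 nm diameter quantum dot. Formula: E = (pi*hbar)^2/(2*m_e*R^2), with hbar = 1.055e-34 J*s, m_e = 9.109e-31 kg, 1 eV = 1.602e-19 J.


Radius R = 13.1/2 = 6.55 nm = 6.55e-09 m
E = (pi * 1.055e-34)^2 / (2 * 9.109e-31 * (6.55e-09)^2)
E(J) = 1.40547e-21
E = E(J) / 1.602e-19 = 0.0088 eV

0.0088


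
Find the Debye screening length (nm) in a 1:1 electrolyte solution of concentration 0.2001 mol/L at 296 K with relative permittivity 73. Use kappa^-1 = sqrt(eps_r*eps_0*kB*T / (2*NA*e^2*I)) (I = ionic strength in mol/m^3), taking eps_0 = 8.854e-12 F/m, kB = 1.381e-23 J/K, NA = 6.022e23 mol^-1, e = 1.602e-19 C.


Ionic strength I = 0.2001 * 1^2 * 1000 = 200.1 mol/m^3
kappa^-1 = sqrt(73 * 8.854e-12 * 1.381e-23 * 296 / (2 * 6.022e23 * (1.602e-19)^2 * 200.1))
kappa^-1 = 0.654 nm

0.654


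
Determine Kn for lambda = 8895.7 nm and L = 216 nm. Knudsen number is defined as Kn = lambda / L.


Knudsen number Kn = lambda / L
Kn = 8895.7 / 216
Kn = 41.1838

41.1838


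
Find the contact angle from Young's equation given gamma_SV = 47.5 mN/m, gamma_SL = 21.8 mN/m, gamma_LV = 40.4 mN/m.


cos(theta) = (gamma_SV - gamma_SL) / gamma_LV
cos(theta) = (47.5 - 21.8) / 40.4
cos(theta) = 0.636139
theta = arccos(0.636139) = 50.5 degrees

50.5


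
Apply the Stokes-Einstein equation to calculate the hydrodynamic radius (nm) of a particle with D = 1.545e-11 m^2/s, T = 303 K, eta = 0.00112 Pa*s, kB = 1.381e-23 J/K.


Stokes-Einstein: R = kB*T / (6*pi*eta*D)
R = 1.381e-23 * 303 / (6 * pi * 0.00112 * 1.545e-11)
R = 1.28289e-08 m = 12.83 nm

12.83


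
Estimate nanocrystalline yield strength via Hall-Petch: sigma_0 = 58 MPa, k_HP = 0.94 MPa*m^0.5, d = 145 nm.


d = 145 nm = 1.45e-07 m
sqrt(d) = 0.0003807887
Hall-Petch contribution = k / sqrt(d) = 0.94 / 0.0003807887 = 2468.6 MPa
sigma = sigma_0 + k/sqrt(d) = 58 + 2468.6 = 2526.6 MPa

2526.6


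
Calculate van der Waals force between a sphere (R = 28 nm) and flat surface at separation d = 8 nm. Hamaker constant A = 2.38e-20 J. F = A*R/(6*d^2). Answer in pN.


Convert to SI: R = 28 nm = 2.8e-08 m, d = 8 nm = 8e-09 m
F = A * R / (6 * d^2)
F = 2.38e-20 * 2.8e-08 / (6 * (8e-09)^2)
F = 1.73542e-12 N = 1.735 pN

1.735
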